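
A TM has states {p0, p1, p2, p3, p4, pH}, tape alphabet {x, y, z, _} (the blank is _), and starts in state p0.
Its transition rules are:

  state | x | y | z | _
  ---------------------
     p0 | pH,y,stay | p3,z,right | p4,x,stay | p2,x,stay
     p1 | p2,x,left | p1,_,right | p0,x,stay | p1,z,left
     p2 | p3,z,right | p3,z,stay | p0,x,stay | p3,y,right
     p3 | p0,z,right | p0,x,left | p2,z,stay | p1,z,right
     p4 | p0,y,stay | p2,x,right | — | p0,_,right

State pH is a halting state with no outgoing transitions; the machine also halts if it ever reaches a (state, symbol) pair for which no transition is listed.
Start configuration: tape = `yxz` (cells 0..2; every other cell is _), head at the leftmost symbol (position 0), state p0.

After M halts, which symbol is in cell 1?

z

state=p0 head=0 tape=[y]xz__   (p0,y)→(p3,z,right)
state=p3 head=1 tape=z[x]z__   (p3,x)→(p0,z,right)
state=p0 head=2 tape=zz[z]__   (p0,z)→(p4,x,stay)
state=p4 head=2 tape=zz[x]__   (p4,x)→(p0,y,stay)
state=p0 head=2 tape=zz[y]__   (p0,y)→(p3,z,right)
state=p3 head=3 tape=zzz[_]_   (p3,_)→(p1,z,right)
state=p1 head=4 tape=zzzz[_]   (p1,_)→(p1,z,left)
state=p1 head=3 tape=zzz[z]z   (p1,z)→(p0,x,stay)
state=p0 head=3 tape=zzz[x]z   (p0,x)→(pH,y,stay)
state=pH head=3 tape=zzz[y]z
Cell 1 holds z when M halts.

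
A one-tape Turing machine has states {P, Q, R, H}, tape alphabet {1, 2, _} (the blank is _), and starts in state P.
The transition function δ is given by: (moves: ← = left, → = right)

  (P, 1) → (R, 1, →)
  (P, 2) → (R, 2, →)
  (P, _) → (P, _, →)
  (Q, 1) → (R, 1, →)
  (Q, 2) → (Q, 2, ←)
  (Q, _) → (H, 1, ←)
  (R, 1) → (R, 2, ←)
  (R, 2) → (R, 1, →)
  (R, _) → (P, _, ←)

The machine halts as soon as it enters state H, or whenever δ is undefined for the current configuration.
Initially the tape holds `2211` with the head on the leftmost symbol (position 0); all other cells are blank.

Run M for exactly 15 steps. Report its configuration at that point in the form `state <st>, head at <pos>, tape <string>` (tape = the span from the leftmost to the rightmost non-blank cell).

state R, head at 1, tape 2222

state=P head=0 tape=__[2]211   (P,2)→(R,2,→)
state=R head=1 tape=__2[2]11   (R,2)→(R,1,→)
state=R head=2 tape=__21[1]1   (R,1)→(R,2,←)
state=R head=1 tape=__2[1]21   (R,1)→(R,2,←)
state=R head=0 tape=__[2]221   (R,2)→(R,1,→)
state=R head=1 tape=__1[2]21   (R,2)→(R,1,→)
state=R head=2 tape=__11[2]1   (R,2)→(R,1,→)
state=R head=3 tape=__111[1]   (R,1)→(R,2,←)
state=R head=2 tape=__11[1]2   (R,1)→(R,2,←)
state=R head=1 tape=__1[1]22   (R,1)→(R,2,←)
state=R head=0 tape=__[1]222   (R,1)→(R,2,←)
state=R head=-1 tape=_[_]2222   (R,_)→(P,_,←)
state=P head=-2 tape=[_]_2222   (P,_)→(P,_,→)
state=P head=-1 tape=_[_]2222   (P,_)→(P,_,→)
state=P head=0 tape=__[2]222   (P,2)→(R,2,→)
state=R head=1 tape=__2[2]22
After 15 steps: state R, head at 1, tape 2222.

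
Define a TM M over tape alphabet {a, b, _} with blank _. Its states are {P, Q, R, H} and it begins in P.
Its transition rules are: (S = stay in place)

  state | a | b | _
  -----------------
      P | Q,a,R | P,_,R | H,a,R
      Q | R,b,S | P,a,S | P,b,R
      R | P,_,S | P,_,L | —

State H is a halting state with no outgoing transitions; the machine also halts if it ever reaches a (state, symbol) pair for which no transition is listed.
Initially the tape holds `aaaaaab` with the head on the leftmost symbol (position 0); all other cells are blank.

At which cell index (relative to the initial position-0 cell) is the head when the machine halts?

P | [a]aaaaab__   read a → write a, move R, go to Q
Q | a[a]aaaab__   read a → write b, move S, go to R
R | a[b]aaaab__   read b → write _, move L, go to P
P | [a]_aaaab__   read a → write a, move R, go to Q
Q | a[_]aaaab__   read _ → write b, move R, go to P
P | ab[a]aaab__   read a → write a, move R, go to Q
Q | aba[a]aab__   read a → write b, move S, go to R
R | aba[b]aab__   read b → write _, move L, go to P
P | ab[a]_aab__   read a → write a, move R, go to Q
Q | aba[_]aab__   read _ → write b, move R, go to P
P | abab[a]ab__   read a → write a, move R, go to Q
Q | ababa[a]b__   read a → write b, move S, go to R
R | ababa[b]b__   read b → write _, move L, go to P
P | abab[a]_b__   read a → write a, move R, go to Q
Q | ababa[_]b__   read _ → write b, move R, go to P
P | ababab[b]__   read b → write _, move R, go to P
P | ababab_[_]_   read _ → write a, move R, go to H
H | ababab_a[_]
At halt the head is at cell 8.

8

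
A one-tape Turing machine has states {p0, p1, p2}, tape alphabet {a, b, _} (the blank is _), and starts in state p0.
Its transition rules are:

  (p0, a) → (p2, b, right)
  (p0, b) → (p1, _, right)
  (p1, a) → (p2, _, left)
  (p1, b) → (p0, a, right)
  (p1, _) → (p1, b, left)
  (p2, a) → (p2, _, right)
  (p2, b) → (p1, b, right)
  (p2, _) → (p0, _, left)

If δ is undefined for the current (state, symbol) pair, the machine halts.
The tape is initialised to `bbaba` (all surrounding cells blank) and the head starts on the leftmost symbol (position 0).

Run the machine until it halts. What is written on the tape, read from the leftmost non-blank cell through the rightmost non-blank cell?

bb_bb

p0 | _[b]baba__   read b → write _, move right, go to p1
p1 | __[b]aba__   read b → write a, move right, go to p0
p0 | __a[a]ba__   read a → write b, move right, go to p2
p2 | __ab[b]a__   read b → write b, move right, go to p1
p1 | __abb[a]__   read a → write _, move left, go to p2
p2 | __ab[b]___   read b → write b, move right, go to p1
p1 | __abb[_]__   read _ → write b, move left, go to p1
p1 | __ab[b]b__   read b → write a, move right, go to p0
p0 | __aba[b]__   read b → write _, move right, go to p1
p1 | __aba_[_]_   read _ → write b, move left, go to p1
p1 | __aba[_]b_   read _ → write b, move left, go to p1
p1 | __ab[a]bb_   read a → write _, move left, go to p2
p2 | __a[b]_bb_   read b → write b, move right, go to p1
p1 | __ab[_]bb_   read _ → write b, move left, go to p1
p1 | __a[b]bbb_   read b → write a, move right, go to p0
p0 | __aa[b]bb_   read b → write _, move right, go to p1
p1 | __aa_[b]b_   read b → write a, move right, go to p0
p0 | __aa_a[b]_   read b → write _, move right, go to p1
p1 | __aa_a_[_]   read _ → write b, move left, go to p1
p1 | __aa_a[_]b   read _ → write b, move left, go to p1
p1 | __aa_[a]bb   read a → write _, move left, go to p2
p2 | __aa[_]_bb   read _ → write _, move left, go to p0
p0 | __a[a]__bb   read a → write b, move right, go to p2
p2 | __ab[_]_bb   read _ → write _, move left, go to p0
p0 | __a[b]__bb   read b → write _, move right, go to p1
p1 | __a_[_]_bb   read _ → write b, move left, go to p1
p1 | __a[_]b_bb   read _ → write b, move left, go to p1
p1 | __[a]bb_bb   read a → write _, move left, go to p2
p2 | _[_]_bb_bb   read _ → write _, move left, go to p0
p0 | [_]__bb_bb
The non-blank tape span at halt is bb_bb.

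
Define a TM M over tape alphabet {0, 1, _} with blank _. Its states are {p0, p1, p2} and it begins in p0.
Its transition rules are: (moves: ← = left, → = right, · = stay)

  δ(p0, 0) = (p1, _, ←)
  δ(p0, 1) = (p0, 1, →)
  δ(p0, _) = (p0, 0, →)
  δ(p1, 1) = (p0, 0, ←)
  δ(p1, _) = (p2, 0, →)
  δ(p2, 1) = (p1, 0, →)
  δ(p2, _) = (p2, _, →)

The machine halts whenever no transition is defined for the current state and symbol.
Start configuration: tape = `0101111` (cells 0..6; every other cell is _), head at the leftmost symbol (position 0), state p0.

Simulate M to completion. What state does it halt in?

p1

state=p0 head=0 tape=_[0]101111   (p0,0)→(p1,_,←)
state=p1 head=-1 tape=[_]_101111   (p1,_)→(p2,0,→)
state=p2 head=0 tape=0[_]101111   (p2,_)→(p2,_,→)
state=p2 head=1 tape=0_[1]01111   (p2,1)→(p1,0,→)
state=p1 head=2 tape=0_0[0]1111
No transition is defined for (p1, 0); M halts in state p1.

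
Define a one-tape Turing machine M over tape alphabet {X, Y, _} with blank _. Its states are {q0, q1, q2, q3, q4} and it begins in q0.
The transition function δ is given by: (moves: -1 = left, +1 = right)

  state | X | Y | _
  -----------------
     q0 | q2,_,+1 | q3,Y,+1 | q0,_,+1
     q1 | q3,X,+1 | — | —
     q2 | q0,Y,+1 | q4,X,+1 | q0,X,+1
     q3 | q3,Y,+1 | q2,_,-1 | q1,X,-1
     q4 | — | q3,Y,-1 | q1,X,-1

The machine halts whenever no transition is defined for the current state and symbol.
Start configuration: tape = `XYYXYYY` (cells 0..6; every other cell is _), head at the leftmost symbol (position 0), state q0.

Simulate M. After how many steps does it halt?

state=q0 head=0 tape=[X]YYXYYY_   (q0,X)→(q2,_,+1)
state=q2 head=1 tape=_[Y]YXYYY_   (q2,Y)→(q4,X,+1)
state=q4 head=2 tape=_X[Y]XYYY_   (q4,Y)→(q3,Y,-1)
state=q3 head=1 tape=_[X]YXYYY_   (q3,X)→(q3,Y,+1)
state=q3 head=2 tape=_Y[Y]XYYY_   (q3,Y)→(q2,_,-1)
state=q2 head=1 tape=_[Y]_XYYY_   (q2,Y)→(q4,X,+1)
state=q4 head=2 tape=_X[_]XYYY_   (q4,_)→(q1,X,-1)
state=q1 head=1 tape=_[X]XXYYY_   (q1,X)→(q3,X,+1)
state=q3 head=2 tape=_X[X]XYYY_   (q3,X)→(q3,Y,+1)
state=q3 head=3 tape=_XY[X]YYY_   (q3,X)→(q3,Y,+1)
state=q3 head=4 tape=_XYY[Y]YY_   (q3,Y)→(q2,_,-1)
state=q2 head=3 tape=_XY[Y]_YY_   (q2,Y)→(q4,X,+1)
state=q4 head=4 tape=_XYX[_]YY_   (q4,_)→(q1,X,-1)
state=q1 head=3 tape=_XY[X]XYY_   (q1,X)→(q3,X,+1)
state=q3 head=4 tape=_XYX[X]YY_   (q3,X)→(q3,Y,+1)
state=q3 head=5 tape=_XYXY[Y]Y_   (q3,Y)→(q2,_,-1)
state=q2 head=4 tape=_XYX[Y]_Y_   (q2,Y)→(q4,X,+1)
state=q4 head=5 tape=_XYXX[_]Y_   (q4,_)→(q1,X,-1)
state=q1 head=4 tape=_XYX[X]XY_   (q1,X)→(q3,X,+1)
state=q3 head=5 tape=_XYXX[X]Y_   (q3,X)→(q3,Y,+1)
state=q3 head=6 tape=_XYXXY[Y]_   (q3,Y)→(q2,_,-1)
state=q2 head=5 tape=_XYXX[Y]__   (q2,Y)→(q4,X,+1)
state=q4 head=6 tape=_XYXXX[_]_   (q4,_)→(q1,X,-1)
state=q1 head=5 tape=_XYXX[X]X_   (q1,X)→(q3,X,+1)
state=q3 head=6 tape=_XYXXX[X]_   (q3,X)→(q3,Y,+1)
state=q3 head=7 tape=_XYXXXY[_]   (q3,_)→(q1,X,-1)
state=q1 head=6 tape=_XYXXX[Y]X
M halts after 26 transitions.

26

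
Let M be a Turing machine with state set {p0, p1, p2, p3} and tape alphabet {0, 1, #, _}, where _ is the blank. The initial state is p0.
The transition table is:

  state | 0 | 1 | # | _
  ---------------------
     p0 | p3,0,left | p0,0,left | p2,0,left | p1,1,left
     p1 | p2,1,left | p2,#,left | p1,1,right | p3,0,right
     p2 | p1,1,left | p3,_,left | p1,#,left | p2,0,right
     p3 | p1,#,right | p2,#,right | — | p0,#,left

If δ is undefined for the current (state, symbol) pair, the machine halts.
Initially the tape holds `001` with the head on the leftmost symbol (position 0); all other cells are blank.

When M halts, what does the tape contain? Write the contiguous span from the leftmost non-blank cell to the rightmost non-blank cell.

state=p0 head=0 tape=____[0]01   (p0,0)→(p3,0,left)
state=p3 head=-1 tape=___[_]001   (p3,_)→(p0,#,left)
state=p0 head=-2 tape=__[_]#001   (p0,_)→(p1,1,left)
state=p1 head=-3 tape=_[_]1#001   (p1,_)→(p3,0,right)
state=p3 head=-2 tape=_0[1]#001   (p3,1)→(p2,#,right)
state=p2 head=-1 tape=_0#[#]001   (p2,#)→(p1,#,left)
state=p1 head=-2 tape=_0[#]#001   (p1,#)→(p1,1,right)
state=p1 head=-1 tape=_01[#]001   (p1,#)→(p1,1,right)
state=p1 head=0 tape=_011[0]01   (p1,0)→(p2,1,left)
state=p2 head=-1 tape=_01[1]101   (p2,1)→(p3,_,left)
state=p3 head=-2 tape=_0[1]_101   (p3,1)→(p2,#,right)
state=p2 head=-1 tape=_0#[_]101   (p2,_)→(p2,0,right)
state=p2 head=0 tape=_0#0[1]01   (p2,1)→(p3,_,left)
state=p3 head=-1 tape=_0#[0]_01   (p3,0)→(p1,#,right)
state=p1 head=0 tape=_0##[_]01   (p1,_)→(p3,0,right)
state=p3 head=1 tape=_0##0[0]1   (p3,0)→(p1,#,right)
state=p1 head=2 tape=_0##0#[1]   (p1,1)→(p2,#,left)
state=p2 head=1 tape=_0##0[#]#   (p2,#)→(p1,#,left)
state=p1 head=0 tape=_0##[0]##   (p1,0)→(p2,1,left)
state=p2 head=-1 tape=_0#[#]1##   (p2,#)→(p1,#,left)
state=p1 head=-2 tape=_0[#]#1##   (p1,#)→(p1,1,right)
state=p1 head=-1 tape=_01[#]1##   (p1,#)→(p1,1,right)
state=p1 head=0 tape=_011[1]##   (p1,1)→(p2,#,left)
state=p2 head=-1 tape=_01[1]###   (p2,1)→(p3,_,left)
state=p3 head=-2 tape=_0[1]_###   (p3,1)→(p2,#,right)
state=p2 head=-1 tape=_0#[_]###   (p2,_)→(p2,0,right)
state=p2 head=0 tape=_0#0[#]##   (p2,#)→(p1,#,left)
state=p1 head=-1 tape=_0#[0]###   (p1,0)→(p2,1,left)
state=p2 head=-2 tape=_0[#]1###   (p2,#)→(p1,#,left)
state=p1 head=-3 tape=_[0]#1###   (p1,0)→(p2,1,left)
state=p2 head=-4 tape=[_]1#1###   (p2,_)→(p2,0,right)
state=p2 head=-3 tape=0[1]#1###   (p2,1)→(p3,_,left)
state=p3 head=-4 tape=[0]_#1###   (p3,0)→(p1,#,right)
state=p1 head=-3 tape=#[_]#1###   (p1,_)→(p3,0,right)
state=p3 head=-2 tape=#0[#]1###
The non-blank tape span at halt is #0#1###.

#0#1###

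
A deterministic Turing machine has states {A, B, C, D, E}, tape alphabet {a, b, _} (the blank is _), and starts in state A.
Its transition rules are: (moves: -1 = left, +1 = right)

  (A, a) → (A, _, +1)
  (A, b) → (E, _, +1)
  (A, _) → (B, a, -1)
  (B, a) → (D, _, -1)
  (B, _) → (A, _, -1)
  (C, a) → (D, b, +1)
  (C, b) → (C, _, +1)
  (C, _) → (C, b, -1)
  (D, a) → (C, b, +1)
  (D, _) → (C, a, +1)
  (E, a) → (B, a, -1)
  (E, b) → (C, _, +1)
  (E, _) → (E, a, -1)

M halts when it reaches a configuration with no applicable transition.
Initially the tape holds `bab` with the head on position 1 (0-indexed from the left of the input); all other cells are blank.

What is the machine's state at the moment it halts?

D

state=A head=1 tape=b[a]b___   (A,a)→(A,_,+1)
state=A head=2 tape=b_[b]___   (A,b)→(E,_,+1)
state=E head=3 tape=b__[_]__   (E,_)→(E,a,-1)
state=E head=2 tape=b_[_]a__   (E,_)→(E,a,-1)
state=E head=1 tape=b[_]aa__   (E,_)→(E,a,-1)
state=E head=0 tape=[b]aaa__   (E,b)→(C,_,+1)
state=C head=1 tape=_[a]aa__   (C,a)→(D,b,+1)
state=D head=2 tape=_b[a]a__   (D,a)→(C,b,+1)
state=C head=3 tape=_bb[a]__   (C,a)→(D,b,+1)
state=D head=4 tape=_bbb[_]_   (D,_)→(C,a,+1)
state=C head=5 tape=_bbba[_]   (C,_)→(C,b,-1)
state=C head=4 tape=_bbb[a]b   (C,a)→(D,b,+1)
state=D head=5 tape=_bbbb[b]
No transition is defined for (D, b); M halts in state D.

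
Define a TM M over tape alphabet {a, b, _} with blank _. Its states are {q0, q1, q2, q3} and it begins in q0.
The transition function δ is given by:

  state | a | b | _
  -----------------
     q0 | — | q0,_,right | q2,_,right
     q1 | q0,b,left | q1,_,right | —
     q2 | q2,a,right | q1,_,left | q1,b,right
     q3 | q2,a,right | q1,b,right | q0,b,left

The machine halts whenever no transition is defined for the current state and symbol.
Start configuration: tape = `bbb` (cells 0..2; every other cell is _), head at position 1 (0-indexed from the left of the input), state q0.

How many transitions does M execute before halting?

state=q0 head=1 tape=b[b]b___   (q0,b)→(q0,_,right)
state=q0 head=2 tape=b_[b]___   (q0,b)→(q0,_,right)
state=q0 head=3 tape=b__[_]__   (q0,_)→(q2,_,right)
state=q2 head=4 tape=b___[_]_   (q2,_)→(q1,b,right)
state=q1 head=5 tape=b___b[_]
M halts after 4 transitions.

4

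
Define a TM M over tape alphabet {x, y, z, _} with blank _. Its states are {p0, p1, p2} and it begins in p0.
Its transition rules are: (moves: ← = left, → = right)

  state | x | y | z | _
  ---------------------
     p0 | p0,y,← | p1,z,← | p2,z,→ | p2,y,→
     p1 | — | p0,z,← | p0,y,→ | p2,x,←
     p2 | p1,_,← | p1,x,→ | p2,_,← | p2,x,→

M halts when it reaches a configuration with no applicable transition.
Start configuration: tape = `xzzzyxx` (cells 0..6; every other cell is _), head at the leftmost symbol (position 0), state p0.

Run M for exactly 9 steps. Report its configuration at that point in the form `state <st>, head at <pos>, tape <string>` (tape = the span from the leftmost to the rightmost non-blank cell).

state p2, head at 1, tape yxxx_yxx

state=p0 head=0 tape=_[x]zzzyxx   (p0,x)→(p0,y,←)
state=p0 head=-1 tape=[_]yzzzyxx   (p0,_)→(p2,y,→)
state=p2 head=0 tape=y[y]zzzyxx   (p2,y)→(p1,x,→)
state=p1 head=1 tape=yx[z]zzyxx   (p1,z)→(p0,y,→)
state=p0 head=2 tape=yxy[z]zyxx   (p0,z)→(p2,z,→)
state=p2 head=3 tape=yxyz[z]yxx   (p2,z)→(p2,_,←)
state=p2 head=2 tape=yxy[z]_yxx   (p2,z)→(p2,_,←)
state=p2 head=1 tape=yx[y]__yxx   (p2,y)→(p1,x,→)
state=p1 head=2 tape=yxx[_]_yxx   (p1,_)→(p2,x,←)
state=p2 head=1 tape=yx[x]x_yxx
After 9 steps: state p2, head at 1, tape yxxx_yxx.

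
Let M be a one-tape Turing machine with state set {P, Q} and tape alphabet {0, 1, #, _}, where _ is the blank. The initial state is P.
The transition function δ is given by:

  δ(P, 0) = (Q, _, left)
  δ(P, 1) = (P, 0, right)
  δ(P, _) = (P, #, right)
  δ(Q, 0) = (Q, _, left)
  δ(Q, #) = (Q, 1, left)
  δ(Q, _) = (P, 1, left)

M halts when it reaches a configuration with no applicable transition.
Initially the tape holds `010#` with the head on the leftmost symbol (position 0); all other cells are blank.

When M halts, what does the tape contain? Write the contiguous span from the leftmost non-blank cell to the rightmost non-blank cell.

P | ____[0]10#   read 0 → write _, move left, go to Q
Q | ___[_]_10#   read _ → write 1, move left, go to P
P | __[_]1_10#   read _ → write #, move right, go to P
P | __#[1]_10#   read 1 → write 0, move right, go to P
P | __#0[_]10#   read _ → write #, move right, go to P
P | __#0#[1]0#   read 1 → write 0, move right, go to P
P | __#0#0[0]#   read 0 → write _, move left, go to Q
Q | __#0#[0]_#   read 0 → write _, move left, go to Q
Q | __#0[#]__#   read # → write 1, move left, go to Q
Q | __#[0]1__#   read 0 → write _, move left, go to Q
Q | __[#]_1__#   read # → write 1, move left, go to Q
Q | _[_]1_1__#   read _ → write 1, move left, go to P
P | [_]11_1__#   read _ → write #, move right, go to P
P | #[1]1_1__#   read 1 → write 0, move right, go to P
P | #0[1]_1__#   read 1 → write 0, move right, go to P
P | #00[_]1__#   read _ → write #, move right, go to P
P | #00#[1]__#   read 1 → write 0, move right, go to P
P | #00#0[_]_#   read _ → write #, move right, go to P
P | #00#0#[_]#   read _ → write #, move right, go to P
P | #00#0##[#]
The non-blank tape span at halt is #00#0###.

#00#0###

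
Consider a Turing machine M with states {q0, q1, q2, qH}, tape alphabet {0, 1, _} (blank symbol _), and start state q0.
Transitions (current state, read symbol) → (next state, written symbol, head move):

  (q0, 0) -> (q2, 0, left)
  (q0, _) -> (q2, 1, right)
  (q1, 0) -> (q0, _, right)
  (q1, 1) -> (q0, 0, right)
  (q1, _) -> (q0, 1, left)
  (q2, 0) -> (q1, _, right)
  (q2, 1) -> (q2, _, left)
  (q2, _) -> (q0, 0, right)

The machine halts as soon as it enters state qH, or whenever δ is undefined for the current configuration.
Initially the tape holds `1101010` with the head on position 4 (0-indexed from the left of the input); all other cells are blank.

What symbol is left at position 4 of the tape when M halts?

_

q0 | _1101[0]10   read 0 → write 0, move left, go to q2
q2 | _110[1]010   read 1 → write _, move left, go to q2
q2 | _11[0]_010   read 0 → write _, move right, go to q1
q1 | _11_[_]010   read _ → write 1, move left, go to q0
q0 | _11[_]1010   read _ → write 1, move right, go to q2
q2 | _111[1]010   read 1 → write _, move left, go to q2
q2 | _11[1]_010   read 1 → write _, move left, go to q2
q2 | _1[1]__010   read 1 → write _, move left, go to q2
q2 | _[1]___010   read 1 → write _, move left, go to q2
q2 | [_]____010   read _ → write 0, move right, go to q0
q0 | 0[_]___010   read _ → write 1, move right, go to q2
q2 | 01[_]__010   read _ → write 0, move right, go to q0
q0 | 010[_]_010   read _ → write 1, move right, go to q2
q2 | 0101[_]010   read _ → write 0, move right, go to q0
q0 | 01010[0]10   read 0 → write 0, move left, go to q2
q2 | 0101[0]010   read 0 → write _, move right, go to q1
q1 | 0101_[0]10   read 0 → write _, move right, go to q0
q0 | 0101__[1]0
Cell 4 holds _ when M halts.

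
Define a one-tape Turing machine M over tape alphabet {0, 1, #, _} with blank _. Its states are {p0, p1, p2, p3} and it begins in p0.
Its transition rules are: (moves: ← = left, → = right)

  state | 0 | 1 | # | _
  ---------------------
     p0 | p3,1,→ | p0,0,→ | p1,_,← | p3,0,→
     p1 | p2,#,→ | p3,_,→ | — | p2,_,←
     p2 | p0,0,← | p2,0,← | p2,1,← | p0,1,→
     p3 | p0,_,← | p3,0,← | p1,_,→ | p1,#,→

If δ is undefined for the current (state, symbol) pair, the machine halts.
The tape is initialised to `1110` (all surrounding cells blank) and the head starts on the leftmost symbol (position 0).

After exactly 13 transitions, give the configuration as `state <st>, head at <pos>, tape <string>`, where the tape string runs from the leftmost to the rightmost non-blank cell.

state p3, head at 3, tape 00001

p0 | [1]110__   read 1 → write 0, move →, go to p0
p0 | 0[1]10__   read 1 → write 0, move →, go to p0
p0 | 00[1]0__   read 1 → write 0, move →, go to p0
p0 | 000[0]__   read 0 → write 1, move →, go to p3
p3 | 0001[_]_   read _ → write #, move →, go to p1
p1 | 0001#[_]   read _ → write _, move ←, go to p2
p2 | 0001[#]_   read # → write 1, move ←, go to p2
p2 | 000[1]1_   read 1 → write 0, move ←, go to p2
p2 | 00[0]01_   read 0 → write 0, move ←, go to p0
p0 | 0[0]001_   read 0 → write 1, move →, go to p3
p3 | 01[0]01_   read 0 → write _, move ←, go to p0
p0 | 0[1]_01_   read 1 → write 0, move →, go to p0
p0 | 00[_]01_   read _ → write 0, move →, go to p3
p3 | 000[0]1_
After 13 steps: state p3, head at 3, tape 00001.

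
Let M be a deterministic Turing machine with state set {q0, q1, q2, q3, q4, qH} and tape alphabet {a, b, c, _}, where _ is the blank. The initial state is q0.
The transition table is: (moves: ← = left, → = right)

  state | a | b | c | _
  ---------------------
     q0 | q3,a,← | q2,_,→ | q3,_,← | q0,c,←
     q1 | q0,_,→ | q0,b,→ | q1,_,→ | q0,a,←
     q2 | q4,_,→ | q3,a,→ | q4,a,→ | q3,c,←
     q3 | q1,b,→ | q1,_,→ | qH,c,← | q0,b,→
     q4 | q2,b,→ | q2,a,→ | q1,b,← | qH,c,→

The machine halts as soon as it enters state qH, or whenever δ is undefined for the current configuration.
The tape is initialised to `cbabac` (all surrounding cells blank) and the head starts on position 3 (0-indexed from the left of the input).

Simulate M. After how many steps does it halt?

20

q0 | cba[b]ac____   read b → write _, move →, go to q2
q2 | cba_[a]c____   read a → write _, move →, go to q4
q4 | cba__[c]____   read c → write b, move ←, go to q1
q1 | cba_[_]b____   read _ → write a, move ←, go to q0
q0 | cba[_]ab____   read _ → write c, move ←, go to q0
q0 | cb[a]cab____   read a → write a, move ←, go to q3
q3 | c[b]acab____   read b → write _, move →, go to q1
q1 | c_[a]cab____   read a → write _, move →, go to q0
q0 | c__[c]ab____   read c → write _, move ←, go to q3
q3 | c_[_]_ab____   read _ → write b, move →, go to q0
q0 | c_b[_]ab____   read _ → write c, move ←, go to q0
q0 | c_[b]cab____   read b → write _, move →, go to q2
q2 | c__[c]ab____   read c → write a, move →, go to q4
q4 | c__a[a]b____   read a → write b, move →, go to q2
q2 | c__ab[b]____   read b → write a, move →, go to q3
q3 | c__aba[_]___   read _ → write b, move →, go to q0
q0 | c__abab[_]__   read _ → write c, move ←, go to q0
q0 | c__aba[b]c__   read b → write _, move →, go to q2
q2 | c__aba_[c]__   read c → write a, move →, go to q4
q4 | c__aba_a[_]_   read _ → write c, move →, go to qH
qH | c__aba_ac[_]
M halts after 20 transitions.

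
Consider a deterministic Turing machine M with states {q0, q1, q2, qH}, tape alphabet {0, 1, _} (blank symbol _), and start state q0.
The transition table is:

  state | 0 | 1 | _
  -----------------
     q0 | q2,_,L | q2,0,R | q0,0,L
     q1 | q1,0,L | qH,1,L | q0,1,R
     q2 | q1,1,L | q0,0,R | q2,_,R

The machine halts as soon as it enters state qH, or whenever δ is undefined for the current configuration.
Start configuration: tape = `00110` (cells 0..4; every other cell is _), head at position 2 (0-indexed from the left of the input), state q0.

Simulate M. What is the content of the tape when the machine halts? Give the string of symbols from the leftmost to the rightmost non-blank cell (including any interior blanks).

10101

q0 | __00[1]10   read 1 → write 0, move R, go to q2
q2 | __000[1]0   read 1 → write 0, move R, go to q0
q0 | __0000[0]   read 0 → write _, move L, go to q2
q2 | __000[0]_   read 0 → write 1, move L, go to q1
q1 | __00[0]1_   read 0 → write 0, move L, go to q1
q1 | __0[0]01_   read 0 → write 0, move L, go to q1
q1 | __[0]001_   read 0 → write 0, move L, go to q1
q1 | _[_]0001_   read _ → write 1, move R, go to q0
q0 | _1[0]001_   read 0 → write _, move L, go to q2
q2 | _[1]_001_   read 1 → write 0, move R, go to q0
q0 | _0[_]001_   read _ → write 0, move L, go to q0
q0 | _[0]0001_   read 0 → write _, move L, go to q2
q2 | [_]_0001_   read _ → write _, move R, go to q2
q2 | _[_]0001_   read _ → write _, move R, go to q2
q2 | __[0]001_   read 0 → write 1, move L, go to q1
q1 | _[_]1001_   read _ → write 1, move R, go to q0
q0 | _1[1]001_   read 1 → write 0, move R, go to q2
q2 | _10[0]01_   read 0 → write 1, move L, go to q1
q1 | _1[0]101_   read 0 → write 0, move L, go to q1
q1 | _[1]0101_   read 1 → write 1, move L, go to qH
qH | [_]10101_
The non-blank tape span at halt is 10101.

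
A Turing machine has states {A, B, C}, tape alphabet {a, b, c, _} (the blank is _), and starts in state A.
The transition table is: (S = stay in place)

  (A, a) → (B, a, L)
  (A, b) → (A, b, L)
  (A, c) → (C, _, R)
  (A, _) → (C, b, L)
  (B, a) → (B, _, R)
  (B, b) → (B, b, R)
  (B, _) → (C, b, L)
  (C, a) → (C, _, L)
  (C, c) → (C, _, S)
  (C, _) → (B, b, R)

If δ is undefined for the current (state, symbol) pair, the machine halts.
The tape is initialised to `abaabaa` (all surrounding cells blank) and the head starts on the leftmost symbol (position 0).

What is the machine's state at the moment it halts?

A | __[a]baabaa__   read a → write a, move L, go to B
B | _[_]abaabaa__   read _ → write b, move L, go to C
C | [_]babaabaa__   read _ → write b, move R, go to B
B | b[b]abaabaa__   read b → write b, move R, go to B
B | bb[a]baabaa__   read a → write _, move R, go to B
B | bb_[b]aabaa__   read b → write b, move R, go to B
B | bb_b[a]abaa__   read a → write _, move R, go to B
B | bb_b_[a]baa__   read a → write _, move R, go to B
B | bb_b__[b]aa__   read b → write b, move R, go to B
B | bb_b__b[a]a__   read a → write _, move R, go to B
B | bb_b__b_[a]__   read a → write _, move R, go to B
B | bb_b__b__[_]_   read _ → write b, move L, go to C
C | bb_b__b_[_]b_   read _ → write b, move R, go to B
B | bb_b__b_b[b]_   read b → write b, move R, go to B
B | bb_b__b_bb[_]   read _ → write b, move L, go to C
C | bb_b__b_b[b]b
No transition is defined for (C, b); M halts in state C.

C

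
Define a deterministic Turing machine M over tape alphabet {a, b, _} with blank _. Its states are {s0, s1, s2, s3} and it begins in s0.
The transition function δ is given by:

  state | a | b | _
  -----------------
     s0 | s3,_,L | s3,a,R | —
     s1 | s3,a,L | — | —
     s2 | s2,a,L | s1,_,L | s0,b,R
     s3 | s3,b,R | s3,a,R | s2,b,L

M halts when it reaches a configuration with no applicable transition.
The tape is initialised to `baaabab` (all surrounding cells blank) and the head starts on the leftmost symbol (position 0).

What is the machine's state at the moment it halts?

s1

state=s0 head=0 tape=[b]aaabab_   (s0,b)→(s3,a,R)
state=s3 head=1 tape=a[a]aabab_   (s3,a)→(s3,b,R)
state=s3 head=2 tape=ab[a]abab_   (s3,a)→(s3,b,R)
state=s3 head=3 tape=abb[a]bab_   (s3,a)→(s3,b,R)
state=s3 head=4 tape=abbb[b]ab_   (s3,b)→(s3,a,R)
state=s3 head=5 tape=abbba[a]b_   (s3,a)→(s3,b,R)
state=s3 head=6 tape=abbbab[b]_   (s3,b)→(s3,a,R)
state=s3 head=7 tape=abbbaba[_]   (s3,_)→(s2,b,L)
state=s2 head=6 tape=abbbab[a]b   (s2,a)→(s2,a,L)
state=s2 head=5 tape=abbba[b]ab   (s2,b)→(s1,_,L)
state=s1 head=4 tape=abbb[a]_ab   (s1,a)→(s3,a,L)
state=s3 head=3 tape=abb[b]a_ab   (s3,b)→(s3,a,R)
state=s3 head=4 tape=abba[a]_ab   (s3,a)→(s3,b,R)
state=s3 head=5 tape=abbab[_]ab   (s3,_)→(s2,b,L)
state=s2 head=4 tape=abba[b]bab   (s2,b)→(s1,_,L)
state=s1 head=3 tape=abb[a]_bab   (s1,a)→(s3,a,L)
state=s3 head=2 tape=ab[b]a_bab   (s3,b)→(s3,a,R)
state=s3 head=3 tape=aba[a]_bab   (s3,a)→(s3,b,R)
state=s3 head=4 tape=abab[_]bab   (s3,_)→(s2,b,L)
state=s2 head=3 tape=aba[b]bbab   (s2,b)→(s1,_,L)
state=s1 head=2 tape=ab[a]_bbab   (s1,a)→(s3,a,L)
state=s3 head=1 tape=a[b]a_bbab   (s3,b)→(s3,a,R)
state=s3 head=2 tape=aa[a]_bbab   (s3,a)→(s3,b,R)
state=s3 head=3 tape=aab[_]bbab   (s3,_)→(s2,b,L)
state=s2 head=2 tape=aa[b]bbbab   (s2,b)→(s1,_,L)
state=s1 head=1 tape=a[a]_bbbab   (s1,a)→(s3,a,L)
state=s3 head=0 tape=[a]a_bbbab   (s3,a)→(s3,b,R)
state=s3 head=1 tape=b[a]_bbbab   (s3,a)→(s3,b,R)
state=s3 head=2 tape=bb[_]bbbab   (s3,_)→(s2,b,L)
state=s2 head=1 tape=b[b]bbbbab   (s2,b)→(s1,_,L)
state=s1 head=0 tape=[b]_bbbbab
No transition is defined for (s1, b); M halts in state s1.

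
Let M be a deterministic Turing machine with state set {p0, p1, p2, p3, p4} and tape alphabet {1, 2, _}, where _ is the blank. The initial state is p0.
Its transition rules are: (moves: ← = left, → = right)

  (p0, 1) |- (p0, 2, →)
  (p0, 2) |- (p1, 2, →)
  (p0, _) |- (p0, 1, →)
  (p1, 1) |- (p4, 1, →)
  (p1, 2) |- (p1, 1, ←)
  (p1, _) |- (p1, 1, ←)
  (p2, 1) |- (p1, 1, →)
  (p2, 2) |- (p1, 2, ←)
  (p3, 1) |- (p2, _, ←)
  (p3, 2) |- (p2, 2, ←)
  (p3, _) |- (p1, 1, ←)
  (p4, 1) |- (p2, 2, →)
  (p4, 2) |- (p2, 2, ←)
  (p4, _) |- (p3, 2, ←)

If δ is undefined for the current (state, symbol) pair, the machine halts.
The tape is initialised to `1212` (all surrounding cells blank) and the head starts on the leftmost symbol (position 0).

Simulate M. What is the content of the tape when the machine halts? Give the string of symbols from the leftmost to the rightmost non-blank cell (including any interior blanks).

p0 | [1]212_   read 1 → write 2, move →, go to p0
p0 | 2[2]12_   read 2 → write 2, move →, go to p1
p1 | 22[1]2_   read 1 → write 1, move →, go to p4
p4 | 221[2]_   read 2 → write 2, move ←, go to p2
p2 | 22[1]2_   read 1 → write 1, move →, go to p1
p1 | 221[2]_   read 2 → write 1, move ←, go to p1
p1 | 22[1]1_   read 1 → write 1, move →, go to p4
p4 | 221[1]_   read 1 → write 2, move →, go to p2
p2 | 2212[_]
The non-blank tape span at halt is 2212.

2212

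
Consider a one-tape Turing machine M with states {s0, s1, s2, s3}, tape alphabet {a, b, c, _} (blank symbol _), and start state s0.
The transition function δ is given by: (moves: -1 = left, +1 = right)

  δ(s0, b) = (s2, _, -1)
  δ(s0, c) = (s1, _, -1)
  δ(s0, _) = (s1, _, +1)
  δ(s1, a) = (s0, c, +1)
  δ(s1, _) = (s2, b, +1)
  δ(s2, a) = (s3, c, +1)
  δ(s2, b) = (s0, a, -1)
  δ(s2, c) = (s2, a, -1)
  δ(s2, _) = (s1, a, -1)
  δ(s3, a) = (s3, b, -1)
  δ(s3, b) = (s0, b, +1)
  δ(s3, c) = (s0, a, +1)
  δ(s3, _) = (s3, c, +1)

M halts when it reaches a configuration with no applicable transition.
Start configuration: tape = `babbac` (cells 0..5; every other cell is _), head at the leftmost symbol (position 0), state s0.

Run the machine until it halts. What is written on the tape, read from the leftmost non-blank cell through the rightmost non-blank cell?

s0 | __[b]abbac   read b → write _, move -1, go to s2
s2 | _[_]_abbac   read _ → write a, move -1, go to s1
s1 | [_]a_abbac   read _ → write b, move +1, go to s2
s2 | b[a]_abbac   read a → write c, move +1, go to s3
s3 | bc[_]abbac   read _ → write c, move +1, go to s3
s3 | bcc[a]bbac   read a → write b, move -1, go to s3
s3 | bc[c]bbbac   read c → write a, move +1, go to s0
s0 | bca[b]bbac   read b → write _, move -1, go to s2
s2 | bc[a]_bbac   read a → write c, move +1, go to s3
s3 | bcc[_]bbac   read _ → write c, move +1, go to s3
s3 | bccc[b]bac   read b → write b, move +1, go to s0
s0 | bcccb[b]ac   read b → write _, move -1, go to s2
s2 | bccc[b]_ac   read b → write a, move -1, go to s0
s0 | bcc[c]a_ac   read c → write _, move -1, go to s1
s1 | bc[c]_a_ac
The non-blank tape span at halt is bcc_a_ac.

bcc_a_ac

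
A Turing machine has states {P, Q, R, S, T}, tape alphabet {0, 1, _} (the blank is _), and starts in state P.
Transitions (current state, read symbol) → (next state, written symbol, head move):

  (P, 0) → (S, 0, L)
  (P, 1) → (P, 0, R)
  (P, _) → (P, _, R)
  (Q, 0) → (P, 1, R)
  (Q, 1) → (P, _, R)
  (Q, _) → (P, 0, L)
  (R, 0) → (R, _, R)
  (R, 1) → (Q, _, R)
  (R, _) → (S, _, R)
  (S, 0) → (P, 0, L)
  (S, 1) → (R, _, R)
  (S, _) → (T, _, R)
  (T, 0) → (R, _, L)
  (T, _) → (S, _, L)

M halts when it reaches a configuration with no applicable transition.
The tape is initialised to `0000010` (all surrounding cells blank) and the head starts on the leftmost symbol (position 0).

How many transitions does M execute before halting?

P | _[0]000010   read 0 → write 0, move L, go to S
S | [_]0000010   read _ → write _, move R, go to T
T | _[0]000010   read 0 → write _, move L, go to R
R | [_]_000010   read _ → write _, move R, go to S
S | _[_]000010   read _ → write _, move R, go to T
T | __[0]00010   read 0 → write _, move L, go to R
R | _[_]_00010   read _ → write _, move R, go to S
S | __[_]00010   read _ → write _, move R, go to T
T | ___[0]0010   read 0 → write _, move L, go to R
R | __[_]_0010   read _ → write _, move R, go to S
S | ___[_]0010   read _ → write _, move R, go to T
T | ____[0]010   read 0 → write _, move L, go to R
R | ___[_]_010   read _ → write _, move R, go to S
S | ____[_]010   read _ → write _, move R, go to T
T | _____[0]10   read 0 → write _, move L, go to R
R | ____[_]_10   read _ → write _, move R, go to S
S | _____[_]10   read _ → write _, move R, go to T
T | ______[1]0
M halts after 17 transitions.

17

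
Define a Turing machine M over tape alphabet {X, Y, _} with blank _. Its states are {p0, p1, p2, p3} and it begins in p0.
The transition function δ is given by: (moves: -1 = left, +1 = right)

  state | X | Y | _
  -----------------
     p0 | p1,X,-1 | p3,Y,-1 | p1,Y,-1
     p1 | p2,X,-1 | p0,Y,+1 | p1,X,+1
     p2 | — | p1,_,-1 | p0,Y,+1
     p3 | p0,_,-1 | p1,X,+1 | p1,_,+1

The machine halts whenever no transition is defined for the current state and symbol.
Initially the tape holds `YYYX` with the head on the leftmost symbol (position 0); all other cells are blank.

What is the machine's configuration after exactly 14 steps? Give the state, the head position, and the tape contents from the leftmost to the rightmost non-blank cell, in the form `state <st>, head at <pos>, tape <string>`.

state p1, head at 2, tape XXYX

state=p0 head=0 tape=_[Y]YYX   (p0,Y)→(p3,Y,-1)
state=p3 head=-1 tape=[_]YYYX   (p3,_)→(p1,_,+1)
state=p1 head=0 tape=_[Y]YYX   (p1,Y)→(p0,Y,+1)
state=p0 head=1 tape=_Y[Y]YX   (p0,Y)→(p3,Y,-1)
state=p3 head=0 tape=_[Y]YYX   (p3,Y)→(p1,X,+1)
state=p1 head=1 tape=_X[Y]YX   (p1,Y)→(p0,Y,+1)
state=p0 head=2 tape=_XY[Y]X   (p0,Y)→(p3,Y,-1)
state=p3 head=1 tape=_X[Y]YX   (p3,Y)→(p1,X,+1)
state=p1 head=2 tape=_XX[Y]X   (p1,Y)→(p0,Y,+1)
state=p0 head=3 tape=_XXY[X]   (p0,X)→(p1,X,-1)
state=p1 head=2 tape=_XX[Y]X   (p1,Y)→(p0,Y,+1)
state=p0 head=3 tape=_XXY[X]   (p0,X)→(p1,X,-1)
state=p1 head=2 tape=_XX[Y]X   (p1,Y)→(p0,Y,+1)
state=p0 head=3 tape=_XXY[X]   (p0,X)→(p1,X,-1)
state=p1 head=2 tape=_XX[Y]X
After 14 steps: state p1, head at 2, tape XXYX.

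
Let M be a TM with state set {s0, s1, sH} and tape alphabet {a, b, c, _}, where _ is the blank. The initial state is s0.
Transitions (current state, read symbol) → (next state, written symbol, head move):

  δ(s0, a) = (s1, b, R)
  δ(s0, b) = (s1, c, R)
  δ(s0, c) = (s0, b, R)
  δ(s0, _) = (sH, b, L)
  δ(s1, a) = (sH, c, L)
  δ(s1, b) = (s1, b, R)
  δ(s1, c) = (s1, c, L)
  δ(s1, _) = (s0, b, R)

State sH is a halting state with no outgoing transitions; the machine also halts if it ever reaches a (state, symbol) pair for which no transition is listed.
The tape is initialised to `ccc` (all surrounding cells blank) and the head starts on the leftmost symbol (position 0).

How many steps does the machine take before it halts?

4

state=s0 head=0 tape=[c]cc_   (s0,c)→(s0,b,R)
state=s0 head=1 tape=b[c]c_   (s0,c)→(s0,b,R)
state=s0 head=2 tape=bb[c]_   (s0,c)→(s0,b,R)
state=s0 head=3 tape=bbb[_]   (s0,_)→(sH,b,L)
state=sH head=2 tape=bb[b]b
M halts after 4 transitions.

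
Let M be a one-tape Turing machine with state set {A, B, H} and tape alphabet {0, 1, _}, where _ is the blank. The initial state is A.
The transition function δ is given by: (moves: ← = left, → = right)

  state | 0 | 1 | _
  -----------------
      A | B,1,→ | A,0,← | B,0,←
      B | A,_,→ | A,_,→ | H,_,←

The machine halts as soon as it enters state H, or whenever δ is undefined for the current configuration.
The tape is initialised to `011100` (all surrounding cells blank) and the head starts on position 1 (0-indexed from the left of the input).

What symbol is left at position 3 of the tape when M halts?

_

state=A head=1 tape=0[1]1100_   (A,1)→(A,0,←)
state=A head=0 tape=[0]01100_   (A,0)→(B,1,→)
state=B head=1 tape=1[0]1100_   (B,0)→(A,_,→)
state=A head=2 tape=1_[1]100_   (A,1)→(A,0,←)
state=A head=1 tape=1[_]0100_   (A,_)→(B,0,←)
state=B head=0 tape=[1]00100_   (B,1)→(A,_,→)
state=A head=1 tape=_[0]0100_   (A,0)→(B,1,→)
state=B head=2 tape=_1[0]100_   (B,0)→(A,_,→)
state=A head=3 tape=_1_[1]00_   (A,1)→(A,0,←)
state=A head=2 tape=_1[_]000_   (A,_)→(B,0,←)
state=B head=1 tape=_[1]0000_   (B,1)→(A,_,→)
state=A head=2 tape=__[0]000_   (A,0)→(B,1,→)
state=B head=3 tape=__1[0]00_   (B,0)→(A,_,→)
state=A head=4 tape=__1_[0]0_   (A,0)→(B,1,→)
state=B head=5 tape=__1_1[0]_   (B,0)→(A,_,→)
state=A head=6 tape=__1_1_[_]   (A,_)→(B,0,←)
state=B head=5 tape=__1_1[_]0   (B,_)→(H,_,←)
state=H head=4 tape=__1_[1]_0
Cell 3 holds _ when M halts.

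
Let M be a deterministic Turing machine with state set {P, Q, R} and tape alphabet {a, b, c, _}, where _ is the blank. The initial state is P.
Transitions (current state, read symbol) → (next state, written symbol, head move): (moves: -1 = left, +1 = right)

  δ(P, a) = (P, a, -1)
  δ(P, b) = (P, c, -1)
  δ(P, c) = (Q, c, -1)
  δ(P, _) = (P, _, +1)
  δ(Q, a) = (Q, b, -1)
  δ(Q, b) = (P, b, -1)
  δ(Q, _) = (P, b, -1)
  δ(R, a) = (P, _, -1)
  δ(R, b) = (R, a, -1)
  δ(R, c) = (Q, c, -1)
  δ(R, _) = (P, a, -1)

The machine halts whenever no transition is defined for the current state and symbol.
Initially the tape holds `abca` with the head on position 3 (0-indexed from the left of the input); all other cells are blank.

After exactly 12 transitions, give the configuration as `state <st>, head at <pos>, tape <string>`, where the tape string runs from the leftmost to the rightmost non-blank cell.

state P, head at -1, tape abca

state=P head=3 tape=_abc[a]   (P,a)→(P,a,-1)
state=P head=2 tape=_ab[c]a   (P,c)→(Q,c,-1)
state=Q head=1 tape=_a[b]ca   (Q,b)→(P,b,-1)
state=P head=0 tape=_[a]bca   (P,a)→(P,a,-1)
state=P head=-1 tape=[_]abca   (P,_)→(P,_,+1)
state=P head=0 tape=_[a]bca   (P,a)→(P,a,-1)
state=P head=-1 tape=[_]abca   (P,_)→(P,_,+1)
state=P head=0 tape=_[a]bca   (P,a)→(P,a,-1)
state=P head=-1 tape=[_]abca   (P,_)→(P,_,+1)
state=P head=0 tape=_[a]bca   (P,a)→(P,a,-1)
state=P head=-1 tape=[_]abca   (P,_)→(P,_,+1)
state=P head=0 tape=_[a]bca   (P,a)→(P,a,-1)
state=P head=-1 tape=[_]abca
After 12 steps: state P, head at -1, tape abca.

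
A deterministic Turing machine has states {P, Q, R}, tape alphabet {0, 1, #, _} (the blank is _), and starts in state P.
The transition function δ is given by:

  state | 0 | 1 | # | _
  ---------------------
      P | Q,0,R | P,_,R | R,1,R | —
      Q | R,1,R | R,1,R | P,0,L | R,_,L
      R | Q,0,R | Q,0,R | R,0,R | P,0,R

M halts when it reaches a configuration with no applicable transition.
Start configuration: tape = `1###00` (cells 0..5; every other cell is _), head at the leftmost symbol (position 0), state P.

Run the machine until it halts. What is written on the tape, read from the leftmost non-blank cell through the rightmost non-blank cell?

P | [1]###00__   read 1 → write _, move R, go to P
P | _[#]##00__   read # → write 1, move R, go to R
R | _1[#]#00__   read # → write 0, move R, go to R
R | _10[#]00__   read # → write 0, move R, go to R
R | _100[0]0__   read 0 → write 0, move R, go to Q
Q | _1000[0]__   read 0 → write 1, move R, go to R
R | _10001[_]_   read _ → write 0, move R, go to P
P | _100010[_]
The non-blank tape span at halt is 100010.

100010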